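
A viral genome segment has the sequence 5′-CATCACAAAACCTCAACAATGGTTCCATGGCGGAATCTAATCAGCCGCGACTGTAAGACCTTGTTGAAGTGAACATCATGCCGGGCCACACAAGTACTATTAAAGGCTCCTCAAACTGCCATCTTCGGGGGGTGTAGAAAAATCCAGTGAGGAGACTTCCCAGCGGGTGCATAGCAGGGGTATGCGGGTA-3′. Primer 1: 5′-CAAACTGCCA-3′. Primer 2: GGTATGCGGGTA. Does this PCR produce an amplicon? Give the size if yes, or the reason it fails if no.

No product — both primers anneal to the same strand and extend in the same direction.

Primer 1 (CAAACTGCCA) matches the top strand at positions 112–121 (3' end points downstream).
Primer 2 (GGTATGCGGGTA) also matches the top strand directly, at positions 179–190 — its reverse complement TACCCGCATACC is not present.
Both primers anneal to the bottom strand with 3' ends pointing the same way, so neither can prime synthesis back toward the other.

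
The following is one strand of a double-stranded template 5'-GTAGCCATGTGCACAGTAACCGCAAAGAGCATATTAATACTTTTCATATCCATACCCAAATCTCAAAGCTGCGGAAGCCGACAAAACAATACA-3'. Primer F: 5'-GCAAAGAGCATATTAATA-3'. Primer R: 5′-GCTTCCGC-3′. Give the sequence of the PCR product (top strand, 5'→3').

Forward primer GCAAAGAGCATATTAATA is found on the top strand at positions 22–39.
The reverse primer's reverse complement is GCGGAAGC, which matches the template at positions 71–78.
The product is the template from position 22 through 78 (57 bp).

5'-GCAAAGAGCATATTAATACTTTTCATATCCATACCCAAATCTCAAAGCTGCGGAAGC-3'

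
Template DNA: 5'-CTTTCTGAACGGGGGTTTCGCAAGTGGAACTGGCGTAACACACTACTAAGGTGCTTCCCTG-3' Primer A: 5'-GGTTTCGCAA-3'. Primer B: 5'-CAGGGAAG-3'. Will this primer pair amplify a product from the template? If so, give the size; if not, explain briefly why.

Primer A (GGTTTCGCAA) matches the top strand at positions 14–23; it acts as a forward primer.
Primer B's reverse complement is CTTCCCTG, matching the top strand at positions 54–61; it acts as a reverse primer.
The 3' ends face each other across positions 14–61, giving a 48 bp product.

Yes — a 48 bp product.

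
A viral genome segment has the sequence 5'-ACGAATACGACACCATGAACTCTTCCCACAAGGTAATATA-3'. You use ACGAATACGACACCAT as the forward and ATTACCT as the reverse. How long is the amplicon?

37 bp

Scanning the template, ACGAATACGACACCAT occurs at positions 1–16; this primer anneals to the bottom strand there with its 3' end pointing downstream.
Taking the reverse complement of ATTACCT gives AGGTAAT, found at positions 31–37 on the template; the primer anneals here to the top strand with its 3' end pointing upstream.
The product runs from position 1 to position 37, so its length is 37 − 1 + 1 = 37 bp.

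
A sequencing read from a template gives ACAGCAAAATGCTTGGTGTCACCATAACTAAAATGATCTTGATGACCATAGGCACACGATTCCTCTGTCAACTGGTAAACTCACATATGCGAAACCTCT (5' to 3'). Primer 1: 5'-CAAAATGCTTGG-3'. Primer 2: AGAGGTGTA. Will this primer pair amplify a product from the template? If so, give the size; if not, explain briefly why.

No product — primer 2 has no binding site in the template.

Primer 2 (AGAGGTGTA) does not match the top strand, and its reverse complement TACACCTCT does not match either.
With no annealing site for primer 2, no amplification occurs.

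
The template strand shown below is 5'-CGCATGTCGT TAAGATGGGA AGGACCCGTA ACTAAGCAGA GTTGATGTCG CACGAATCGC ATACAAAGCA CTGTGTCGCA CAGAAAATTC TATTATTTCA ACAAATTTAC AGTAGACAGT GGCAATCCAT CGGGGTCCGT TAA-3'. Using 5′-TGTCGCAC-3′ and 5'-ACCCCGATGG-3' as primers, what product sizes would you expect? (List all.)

The forward primer TGTCGCAC matches the top strand at positions 46–53, 74–81.
The reverse primer's reverse complement is CCATCGGGGT, matching at positions 127–136.
Each forward site pairs with the reverse site to give a product ending at position 136: sizes 91, 63 bp.

91 bp, 63 bp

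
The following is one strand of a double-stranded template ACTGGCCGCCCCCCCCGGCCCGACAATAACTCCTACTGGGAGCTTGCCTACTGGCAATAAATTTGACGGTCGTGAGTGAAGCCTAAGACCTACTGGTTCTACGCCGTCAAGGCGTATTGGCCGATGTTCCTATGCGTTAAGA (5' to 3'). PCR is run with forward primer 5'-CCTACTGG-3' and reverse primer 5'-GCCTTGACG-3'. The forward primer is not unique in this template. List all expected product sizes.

82 bp, 67 bp, 25 bp

The forward primer CCTACTGG matches the top strand at positions 32–39, 47–54, 89–96.
The reverse primer's reverse complement is CGTCAAGGC, matching at positions 105–113.
Each forward site pairs with the reverse site to give a product ending at position 113: sizes 82, 67, 25 bp.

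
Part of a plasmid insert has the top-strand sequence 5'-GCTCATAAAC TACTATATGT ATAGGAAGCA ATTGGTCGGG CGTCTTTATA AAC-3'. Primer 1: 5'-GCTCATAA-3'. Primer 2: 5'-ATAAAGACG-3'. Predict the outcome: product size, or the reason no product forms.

Primer 1 (GCTCATAA) matches the top strand at positions 1–8; it acts as a forward primer.
Primer 2's reverse complement is CGTCTTTAT, matching the top strand at positions 41–49; it acts as a reverse primer.
The 3' ends face each other across positions 1–49, giving a 49 bp product.

Yes — a 49 bp product.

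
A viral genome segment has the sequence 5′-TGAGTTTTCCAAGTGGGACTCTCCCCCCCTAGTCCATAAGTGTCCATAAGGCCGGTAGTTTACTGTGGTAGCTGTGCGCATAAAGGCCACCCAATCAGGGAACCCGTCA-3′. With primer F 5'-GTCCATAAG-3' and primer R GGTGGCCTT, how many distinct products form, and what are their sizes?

Two products: 60 bp, 50 bp

The forward primer GTCCATAAG matches the top strand at positions 32–40, 42–50.
The reverse primer's reverse complement is AAGGCCACC, matching at positions 83–91.
Each forward site pairs with the reverse site to give a product ending at position 91: sizes 60, 50 bp.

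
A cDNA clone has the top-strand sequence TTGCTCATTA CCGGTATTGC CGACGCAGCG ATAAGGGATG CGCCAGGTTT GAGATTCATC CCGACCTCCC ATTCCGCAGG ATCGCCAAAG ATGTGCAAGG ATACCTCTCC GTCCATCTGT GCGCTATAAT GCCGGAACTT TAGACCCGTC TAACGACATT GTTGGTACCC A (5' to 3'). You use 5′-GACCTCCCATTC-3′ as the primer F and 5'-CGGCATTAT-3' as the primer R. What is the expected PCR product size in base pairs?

Scanning the template, GACCTCCCATTC occurs at positions 63–74; this primer anneals to the bottom strand there with its 3' end pointing downstream.
The reverse primer's reverse complement is ATAATGCCG, which matches the template at positions 126–134.
Amplicon spans positions 63–134: 72 bp.

72 bp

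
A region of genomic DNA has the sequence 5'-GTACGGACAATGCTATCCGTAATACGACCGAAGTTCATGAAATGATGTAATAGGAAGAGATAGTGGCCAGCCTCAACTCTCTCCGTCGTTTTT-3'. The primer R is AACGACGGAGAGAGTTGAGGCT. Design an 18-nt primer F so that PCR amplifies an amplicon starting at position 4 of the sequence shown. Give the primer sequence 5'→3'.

The reverse primer's reverse complement AGCCTCAACTCTCTCCGTCGTT matches the template at positions 69–90; the product starts at position 4.
The forward primer is identical to the top strand over positions 4–21: CGGACAATGCTATCCGTA.

5'-CGGACAATGCTATCCGTA-3'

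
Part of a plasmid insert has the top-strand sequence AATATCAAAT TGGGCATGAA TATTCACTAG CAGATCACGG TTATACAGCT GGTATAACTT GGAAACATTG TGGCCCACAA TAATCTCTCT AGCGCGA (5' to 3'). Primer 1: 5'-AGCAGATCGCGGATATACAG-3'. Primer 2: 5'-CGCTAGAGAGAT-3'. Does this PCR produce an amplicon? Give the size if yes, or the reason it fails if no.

Primer 1 (AGCAGATCGCGGATATACAG) does not match the top strand, and its reverse complement CTGTATATCCGCGATCTGCT does not match either.
With no annealing site for primer 1, no amplification occurs.

No product — primer 1 has no binding site in the template.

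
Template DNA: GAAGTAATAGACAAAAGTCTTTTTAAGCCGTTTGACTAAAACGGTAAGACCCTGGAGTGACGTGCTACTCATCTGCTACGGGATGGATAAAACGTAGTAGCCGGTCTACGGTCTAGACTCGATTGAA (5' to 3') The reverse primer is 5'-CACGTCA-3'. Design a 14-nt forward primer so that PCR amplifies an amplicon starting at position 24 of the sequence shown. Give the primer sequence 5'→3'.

5'-TAAGCCGTTTGACT-3'

The reverse primer's reverse complement TGACGTG matches the template at positions 58–64; the product starts at position 24.
The forward primer is identical to the top strand over positions 24–37: TAAGCCGTTTGACT.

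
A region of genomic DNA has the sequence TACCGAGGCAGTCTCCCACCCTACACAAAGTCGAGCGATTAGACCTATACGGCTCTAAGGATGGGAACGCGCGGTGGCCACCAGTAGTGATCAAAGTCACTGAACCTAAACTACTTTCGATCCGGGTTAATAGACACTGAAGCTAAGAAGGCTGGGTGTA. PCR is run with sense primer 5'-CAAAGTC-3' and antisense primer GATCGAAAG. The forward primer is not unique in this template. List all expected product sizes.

97 bp, 31 bp

The forward primer CAAAGTC matches the top strand at positions 26–32, 92–98.
The reverse primer's reverse complement is CTTTCGATC, matching at positions 114–122.
Each forward site pairs with the reverse site to give a product ending at position 122: sizes 97, 31 bp.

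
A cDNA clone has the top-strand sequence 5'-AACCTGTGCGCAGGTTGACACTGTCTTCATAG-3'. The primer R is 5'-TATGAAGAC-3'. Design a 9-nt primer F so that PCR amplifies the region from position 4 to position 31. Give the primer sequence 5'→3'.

The reverse primer's reverse complement GTCTTCATA matches the template at positions 23–31; the product starts at position 4.
The forward primer is identical to the top strand over positions 4–12: CTGTGCGCA.

5'-CTGTGCGCA-3'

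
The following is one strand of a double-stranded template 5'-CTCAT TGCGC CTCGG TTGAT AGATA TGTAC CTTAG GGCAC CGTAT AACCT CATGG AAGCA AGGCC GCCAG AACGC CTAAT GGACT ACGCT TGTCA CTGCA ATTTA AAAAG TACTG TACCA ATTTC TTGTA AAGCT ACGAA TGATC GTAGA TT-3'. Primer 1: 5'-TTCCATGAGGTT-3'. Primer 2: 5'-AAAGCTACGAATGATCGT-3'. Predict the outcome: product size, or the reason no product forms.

Primer 1 (TTCCATGAGGTT) has reverse complement AACCTCATGGAA, which matches the top strand at positions 46–57; primer 1 anneals to the top strand there with its 3' end pointing upstream toward position 46.
Primer 2 (AAAGCTACGAATGATCGT) matches the top strand directly at positions 130–147; it anneals to the bottom strand with its 3' end pointing downstream toward position 147.
The 3' ends diverge (primer 1 extends toward position 1, primer 2 toward position 152), so the primers never converge on a shared product.

No product — the primers' 3' ends point away from each other.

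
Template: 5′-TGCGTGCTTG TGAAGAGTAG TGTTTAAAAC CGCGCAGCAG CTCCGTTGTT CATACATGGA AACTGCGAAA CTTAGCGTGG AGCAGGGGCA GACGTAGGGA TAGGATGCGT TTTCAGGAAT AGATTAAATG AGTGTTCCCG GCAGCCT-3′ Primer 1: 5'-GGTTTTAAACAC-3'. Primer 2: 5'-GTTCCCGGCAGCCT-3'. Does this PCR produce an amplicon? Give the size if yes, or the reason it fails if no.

Primer 1 (GGTTTTAAACAC) has reverse complement GTGTTTAAAACC, which matches the top strand at positions 20–31; primer 1 anneals to the top strand there with its 3' end pointing upstream toward position 20.
Primer 2 (GTTCCCGGCAGCCT) matches the top strand directly at positions 134–147; it anneals to the bottom strand with its 3' end pointing downstream toward position 147.
The 3' ends diverge (primer 1 extends toward position 1, primer 2 toward position 147), so the primers never converge on a shared product.

No product — the primers' 3' ends point away from each other.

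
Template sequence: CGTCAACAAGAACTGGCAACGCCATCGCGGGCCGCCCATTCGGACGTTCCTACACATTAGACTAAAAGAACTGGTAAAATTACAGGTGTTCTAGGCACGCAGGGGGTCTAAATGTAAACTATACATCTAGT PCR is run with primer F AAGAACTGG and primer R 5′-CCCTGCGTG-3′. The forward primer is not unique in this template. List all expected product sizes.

The forward primer AAGAACTGG matches the top strand at positions 8–16, 66–74.
The reverse primer's reverse complement is CACGCAGGG, matching at positions 96–104.
Each forward site pairs with the reverse site to give a product ending at position 104: sizes 97, 39 bp.

97 bp, 39 bp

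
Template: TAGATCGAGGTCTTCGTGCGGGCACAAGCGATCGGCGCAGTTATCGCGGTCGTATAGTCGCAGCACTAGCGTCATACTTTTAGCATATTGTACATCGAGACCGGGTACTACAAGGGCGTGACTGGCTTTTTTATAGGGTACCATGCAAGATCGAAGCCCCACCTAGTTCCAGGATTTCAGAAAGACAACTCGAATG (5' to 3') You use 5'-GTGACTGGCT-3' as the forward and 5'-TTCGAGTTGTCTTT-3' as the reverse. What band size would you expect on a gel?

The forward primer matches the template at positions 118–127.
The reverse primer's reverse complement is AAAGACAACTCGAA, which matches the template at positions 181–194.
Amplicon spans positions 118–194: 77 bp.

77 bp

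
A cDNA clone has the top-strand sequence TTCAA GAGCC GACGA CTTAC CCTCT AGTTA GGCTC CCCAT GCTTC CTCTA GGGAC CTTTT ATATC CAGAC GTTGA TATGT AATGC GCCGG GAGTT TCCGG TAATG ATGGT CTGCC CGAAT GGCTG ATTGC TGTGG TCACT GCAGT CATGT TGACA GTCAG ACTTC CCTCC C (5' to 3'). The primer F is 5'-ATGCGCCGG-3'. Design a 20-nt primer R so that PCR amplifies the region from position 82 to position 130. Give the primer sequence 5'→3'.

The product's 3' end on the top strand is position 130.
The reverse primer anneals to the top strand over positions 111–130, i.e. to CTGCCCGAATGGCTGATTGC.
Its sequence written 5'→3' is the reverse complement: GCAATCAGCCATTCGGGCAG.

5'-GCAATCAGCCATTCGGGCAG-3'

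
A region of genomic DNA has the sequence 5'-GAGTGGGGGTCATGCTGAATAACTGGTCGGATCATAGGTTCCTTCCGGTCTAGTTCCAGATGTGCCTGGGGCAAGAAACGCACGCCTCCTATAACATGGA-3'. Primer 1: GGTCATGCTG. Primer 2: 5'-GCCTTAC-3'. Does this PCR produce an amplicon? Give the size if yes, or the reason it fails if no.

No product — primer 2 has no binding site in the template.

Primer 2 (GCCTTAC) does not match the top strand, and its reverse complement GTAAGGC does not match either.
With no annealing site for primer 2, no amplification occurs.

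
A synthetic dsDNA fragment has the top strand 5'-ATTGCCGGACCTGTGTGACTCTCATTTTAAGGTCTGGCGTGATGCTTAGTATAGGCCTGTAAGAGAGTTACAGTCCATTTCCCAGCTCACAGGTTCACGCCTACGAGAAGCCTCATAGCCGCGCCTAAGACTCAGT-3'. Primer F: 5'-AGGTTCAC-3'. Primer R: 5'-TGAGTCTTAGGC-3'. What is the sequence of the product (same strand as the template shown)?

5'-AGGTTCACGCCTACGAGAAGCCTCATAGCCGCGCCTAAGACTCA-3'

The forward primer matches the template at positions 91–98.
The reverse primer's reverse complement is GCCTAAGACTCA, which matches the template at positions 123–134.
The product is the template from position 91 through 134 (44 bp).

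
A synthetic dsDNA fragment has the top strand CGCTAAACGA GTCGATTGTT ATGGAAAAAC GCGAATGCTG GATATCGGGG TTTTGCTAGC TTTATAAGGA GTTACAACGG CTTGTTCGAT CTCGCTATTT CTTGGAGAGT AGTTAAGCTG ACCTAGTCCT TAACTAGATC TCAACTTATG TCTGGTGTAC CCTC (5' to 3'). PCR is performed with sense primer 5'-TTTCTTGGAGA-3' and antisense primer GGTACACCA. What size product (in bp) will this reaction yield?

Scanning the template, TTTCTTGGAGA occurs at positions 98–108; this primer anneals to the bottom strand there with its 3' end pointing downstream.
Reverse complement of the reverse primer: TGGTGTACC. This occurs on the top strand at positions 153–161.
The product runs from position 98 to position 161, so its length is 161 − 98 + 1 = 64 bp.

64 bp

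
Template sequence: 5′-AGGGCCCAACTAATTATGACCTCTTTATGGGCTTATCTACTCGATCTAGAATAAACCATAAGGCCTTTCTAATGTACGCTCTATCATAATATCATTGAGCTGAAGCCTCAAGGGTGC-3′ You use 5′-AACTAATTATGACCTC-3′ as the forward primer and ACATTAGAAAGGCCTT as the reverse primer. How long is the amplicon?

Forward primer AACTAATTATGACCTC is found on the top strand at positions 8–23.
Reverse complement of the reverse primer: AAGGCCTTTCTAATGT. This occurs on the top strand at positions 60–75.
The product runs from position 8 to position 75, so its length is 75 − 8 + 1 = 68 bp.

68 bp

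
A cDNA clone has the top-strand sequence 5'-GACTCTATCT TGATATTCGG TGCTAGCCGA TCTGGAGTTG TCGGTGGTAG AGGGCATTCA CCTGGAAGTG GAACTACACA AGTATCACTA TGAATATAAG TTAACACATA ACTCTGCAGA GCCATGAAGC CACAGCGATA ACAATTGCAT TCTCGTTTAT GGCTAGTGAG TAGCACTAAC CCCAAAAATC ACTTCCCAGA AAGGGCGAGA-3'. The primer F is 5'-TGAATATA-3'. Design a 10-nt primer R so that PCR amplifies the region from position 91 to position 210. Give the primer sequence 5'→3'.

The product's 3' end on the top strand is position 210.
The reverse primer anneals to the top strand over positions 201–210, i.e. to AAGGGCGAGA.
Its sequence written 5'→3' is the reverse complement: TCTCGCCCTT.

5'-TCTCGCCCTT-3'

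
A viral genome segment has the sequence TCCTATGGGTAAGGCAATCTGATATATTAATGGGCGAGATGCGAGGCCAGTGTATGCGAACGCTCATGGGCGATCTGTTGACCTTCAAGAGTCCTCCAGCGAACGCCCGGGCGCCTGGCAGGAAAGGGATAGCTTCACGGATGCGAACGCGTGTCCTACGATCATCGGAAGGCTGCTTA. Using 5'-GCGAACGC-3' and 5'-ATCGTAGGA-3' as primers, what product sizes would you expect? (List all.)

The forward primer GCGAACGC matches the top strand at positions 56–63, 99–106, 143–150.
The reverse primer's reverse complement is TCCTACGAT, matching at positions 154–162.
Each forward site pairs with the reverse site to give a product ending at position 162: sizes 107, 64, 20 bp.

107 bp, 64 bp, 20 bp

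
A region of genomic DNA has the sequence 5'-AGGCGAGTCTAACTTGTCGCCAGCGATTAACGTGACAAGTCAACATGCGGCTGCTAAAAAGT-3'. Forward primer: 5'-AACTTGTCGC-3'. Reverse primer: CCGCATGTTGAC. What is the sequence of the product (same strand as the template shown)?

The forward primer matches the template at positions 11–20.
Reverse complement of the reverse primer: GTCAACATGCGG. This occurs on the top strand at positions 39–50.
The product is the template from position 11 through 50 (40 bp).

5'-AACTTGTCGCCAGCGATTAACGTGACAAGTCAACATGCGG-3'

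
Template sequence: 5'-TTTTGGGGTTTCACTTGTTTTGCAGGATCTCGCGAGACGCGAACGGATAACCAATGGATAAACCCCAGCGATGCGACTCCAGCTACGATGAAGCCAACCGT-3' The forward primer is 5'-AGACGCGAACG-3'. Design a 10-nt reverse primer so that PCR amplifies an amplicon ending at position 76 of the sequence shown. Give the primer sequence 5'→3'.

5'-TCGCATCGCT-3'

The forward primer binds at positions 35–45; the product's 3' end on the top strand is position 76.
The reverse primer anneals to the top strand over positions 67–76, i.e. to AGCGATGCGA.
Its sequence written 5'→3' is the reverse complement: TCGCATCGCT.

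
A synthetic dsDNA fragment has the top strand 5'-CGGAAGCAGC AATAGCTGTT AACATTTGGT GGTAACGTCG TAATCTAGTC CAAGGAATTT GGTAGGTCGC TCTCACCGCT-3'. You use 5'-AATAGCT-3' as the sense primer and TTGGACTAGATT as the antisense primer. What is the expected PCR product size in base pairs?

43 bp

Scanning the template, AATAGCT occurs at positions 11–17; this primer anneals to the bottom strand there with its 3' end pointing downstream.
Taking the reverse complement of TTGGACTAGATT gives AATCTAGTCCAA, found at positions 42–53 on the template; the primer anneals here to the top strand with its 3' end pointing upstream.
Amplicon spans positions 11–53: 43 bp.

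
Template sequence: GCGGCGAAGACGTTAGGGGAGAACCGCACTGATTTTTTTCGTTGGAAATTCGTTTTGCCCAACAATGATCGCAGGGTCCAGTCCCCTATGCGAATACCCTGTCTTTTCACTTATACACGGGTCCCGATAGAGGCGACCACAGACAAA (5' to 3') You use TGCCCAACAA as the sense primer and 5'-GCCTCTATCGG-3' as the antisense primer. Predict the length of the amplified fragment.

Forward primer TGCCCAACAA is found on the top strand at positions 56–65.
The reverse primer's reverse complement is CCGATAGAGGC, which matches the template at positions 124–134.
The product runs from position 56 to position 134, so its length is 134 − 56 + 1 = 79 bp.

79 bp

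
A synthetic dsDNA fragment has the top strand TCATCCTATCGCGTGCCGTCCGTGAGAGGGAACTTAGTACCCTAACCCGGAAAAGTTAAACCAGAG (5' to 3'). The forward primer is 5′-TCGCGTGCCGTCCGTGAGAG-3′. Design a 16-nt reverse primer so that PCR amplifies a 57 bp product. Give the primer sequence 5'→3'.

The forward primer binds at positions 9–28, so a 57 bp product ends at position 9 + 57 − 1 = 65.
The reverse primer anneals to the top strand over positions 50–65, i.e. to GAAAAGTTAAACCAGA.
Its sequence written 5'→3' is the reverse complement: TCTGGTTTAACTTTTC.

5'-TCTGGTTTAACTTTTC-3'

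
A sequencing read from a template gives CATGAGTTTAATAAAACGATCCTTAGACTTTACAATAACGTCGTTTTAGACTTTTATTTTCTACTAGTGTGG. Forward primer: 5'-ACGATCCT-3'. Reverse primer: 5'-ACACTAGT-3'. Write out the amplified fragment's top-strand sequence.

5'-ACGATCCTTAGACTTTACAATAACGTCGTTTTAGACTTTTATTTTCTACTAGTGT-3'

Forward primer ACGATCCT is found on the top strand at positions 16–23.
Taking the reverse complement of ACACTAGT gives ACTAGTGT, found at positions 63–70 on the template; the primer anneals here to the top strand with its 3' end pointing upstream.
The product is the template from position 16 through 70 (55 bp).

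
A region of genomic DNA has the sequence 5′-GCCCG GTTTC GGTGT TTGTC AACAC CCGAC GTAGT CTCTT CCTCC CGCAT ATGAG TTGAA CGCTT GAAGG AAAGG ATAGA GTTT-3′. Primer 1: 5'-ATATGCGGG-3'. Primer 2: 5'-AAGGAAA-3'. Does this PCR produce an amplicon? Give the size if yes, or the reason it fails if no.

Primer 1 (ATATGCGGG) has reverse complement CCCGCATAT, which matches the top strand at positions 44–52; primer 1 anneals to the top strand there with its 3' end pointing upstream toward position 44.
Primer 2 (AAGGAAA) matches the top strand directly at positions 67–73; it anneals to the bottom strand with its 3' end pointing downstream toward position 73.
The 3' ends diverge (primer 1 extends toward position 1, primer 2 toward position 84), so the primers never converge on a shared product.

No product — the primers' 3' ends point away from each other.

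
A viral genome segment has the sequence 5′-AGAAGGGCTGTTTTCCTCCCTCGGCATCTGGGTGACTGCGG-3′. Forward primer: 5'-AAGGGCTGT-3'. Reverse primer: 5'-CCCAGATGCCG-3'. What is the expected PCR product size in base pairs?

Forward primer AAGGGCTGT is found on the top strand at positions 3–11.
Reverse complement of the reverse primer: CGGCATCTGGG. This occurs on the top strand at positions 22–32.
Product length = (reverse-primer end) − (forward-primer start) + 1 = 32 − 3 + 1 = 30 bp.

30 bp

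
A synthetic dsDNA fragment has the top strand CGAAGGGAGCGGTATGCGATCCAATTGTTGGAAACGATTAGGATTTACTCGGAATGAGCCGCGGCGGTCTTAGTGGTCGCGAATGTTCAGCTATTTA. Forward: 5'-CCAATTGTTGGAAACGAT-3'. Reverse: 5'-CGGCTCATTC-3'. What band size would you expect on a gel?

The forward primer matches the template at positions 21–38.
Taking the reverse complement of CGGCTCATTC gives GAATGAGCCG, found at positions 52–61 on the template; the primer anneals here to the top strand with its 3' end pointing upstream.
Amplicon spans positions 21–61: 41 bp.

41 bp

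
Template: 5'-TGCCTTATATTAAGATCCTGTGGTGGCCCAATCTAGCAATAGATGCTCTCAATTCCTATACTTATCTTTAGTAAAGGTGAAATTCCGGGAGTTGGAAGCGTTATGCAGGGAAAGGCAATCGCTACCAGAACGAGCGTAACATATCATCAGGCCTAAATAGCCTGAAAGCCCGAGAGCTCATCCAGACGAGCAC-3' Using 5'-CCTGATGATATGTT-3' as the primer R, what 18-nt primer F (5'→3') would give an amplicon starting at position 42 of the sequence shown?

The reverse primer's reverse complement AACATATCATCAGG matches the template at positions 138–151; the product starts at position 42.
The forward primer is identical to the top strand over positions 42–59: GATGCTCTCAATTCCTAT.

5'-GATGCTCTCAATTCCTAT-3'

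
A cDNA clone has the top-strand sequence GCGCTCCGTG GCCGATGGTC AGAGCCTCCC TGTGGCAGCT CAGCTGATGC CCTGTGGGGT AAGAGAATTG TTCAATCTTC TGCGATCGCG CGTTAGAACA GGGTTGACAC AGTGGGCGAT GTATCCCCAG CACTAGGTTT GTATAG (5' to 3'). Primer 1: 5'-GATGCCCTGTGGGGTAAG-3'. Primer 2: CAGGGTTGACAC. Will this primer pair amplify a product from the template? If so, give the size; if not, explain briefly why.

Primer 1 (GATGCCCTGTGGGGTAAG) matches the top strand at positions 46–63 (3' end points downstream).
Primer 2 (CAGGGTTGACAC) also matches the top strand directly, at positions 99–110 — its reverse complement GTGTCAACCCTG is not present.
Both primers anneal to the bottom strand with 3' ends pointing the same way, so neither can prime synthesis back toward the other.

No product — both primers anneal to the same strand and extend in the same direction.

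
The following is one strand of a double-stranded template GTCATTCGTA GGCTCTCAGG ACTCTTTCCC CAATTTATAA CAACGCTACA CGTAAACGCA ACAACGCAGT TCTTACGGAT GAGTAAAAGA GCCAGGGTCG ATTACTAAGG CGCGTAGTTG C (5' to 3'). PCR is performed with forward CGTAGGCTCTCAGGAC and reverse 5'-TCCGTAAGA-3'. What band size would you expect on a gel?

73 bp

Scanning the template, CGTAGGCTCTCAGGAC occurs at positions 7–22; this primer anneals to the bottom strand there with its 3' end pointing downstream.
The reverse primer's reverse complement is TCTTACGGA, which matches the template at positions 71–79.
The product runs from position 7 to position 79, so its length is 79 − 7 + 1 = 73 bp.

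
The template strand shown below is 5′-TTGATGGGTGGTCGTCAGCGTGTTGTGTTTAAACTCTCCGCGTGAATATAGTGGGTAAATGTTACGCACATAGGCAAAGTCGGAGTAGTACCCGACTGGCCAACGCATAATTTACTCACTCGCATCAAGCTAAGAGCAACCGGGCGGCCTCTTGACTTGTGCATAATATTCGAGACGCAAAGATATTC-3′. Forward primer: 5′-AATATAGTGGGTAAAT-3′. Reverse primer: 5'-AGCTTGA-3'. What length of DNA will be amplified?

87 bp

Scanning the template, AATATAGTGGGTAAAT occurs at positions 45–60; this primer anneals to the bottom strand there with its 3' end pointing downstream.
The reverse primer's reverse complement is TCAAGCT, which matches the template at positions 125–131.
Product length = (reverse-primer end) − (forward-primer start) + 1 = 131 − 45 + 1 = 87 bp.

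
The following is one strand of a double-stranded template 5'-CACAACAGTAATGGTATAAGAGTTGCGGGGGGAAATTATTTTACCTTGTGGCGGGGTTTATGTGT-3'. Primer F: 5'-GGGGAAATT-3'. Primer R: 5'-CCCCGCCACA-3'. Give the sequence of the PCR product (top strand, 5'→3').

The forward primer matches the template at positions 29–37.
The reverse primer's reverse complement is TGTGGCGGGG, which matches the template at positions 47–56.
The product is the template from position 29 through 56 (28 bp).

5'-GGGGAAATTATTTTACCTTGTGGCGGGG-3'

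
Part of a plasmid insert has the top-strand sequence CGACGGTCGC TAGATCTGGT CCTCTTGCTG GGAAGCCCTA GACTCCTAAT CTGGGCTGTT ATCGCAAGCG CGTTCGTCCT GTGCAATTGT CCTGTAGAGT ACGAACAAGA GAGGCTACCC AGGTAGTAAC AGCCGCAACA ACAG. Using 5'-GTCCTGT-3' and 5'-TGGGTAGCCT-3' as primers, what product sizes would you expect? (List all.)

46 bp, 33 bp

The forward primer GTCCTGT matches the top strand at positions 76–82, 89–95.
The reverse primer's reverse complement is AGGCTACCCA, matching at positions 112–121.
Each forward site pairs with the reverse site to give a product ending at position 121: sizes 46, 33 bp.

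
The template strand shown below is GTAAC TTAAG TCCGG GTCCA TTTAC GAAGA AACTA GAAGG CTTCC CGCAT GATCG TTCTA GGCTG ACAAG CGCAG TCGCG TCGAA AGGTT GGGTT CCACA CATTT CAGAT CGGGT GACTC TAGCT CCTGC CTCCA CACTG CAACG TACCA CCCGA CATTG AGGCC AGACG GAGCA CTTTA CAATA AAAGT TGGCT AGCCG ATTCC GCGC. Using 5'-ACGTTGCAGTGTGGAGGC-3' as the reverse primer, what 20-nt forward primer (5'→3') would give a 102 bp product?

The reverse primer's reverse complement GCCTCCACACTGCAACGT matches the template at positions 129–146, so the product ends at position 146.
A 102 bp product then starts at position 146 − 102 + 1 = 45.
The forward primer is identical to the top strand there: CCGCATGATCGTTCTAGGCT.

5'-CCGCATGATCGTTCTAGGCT-3'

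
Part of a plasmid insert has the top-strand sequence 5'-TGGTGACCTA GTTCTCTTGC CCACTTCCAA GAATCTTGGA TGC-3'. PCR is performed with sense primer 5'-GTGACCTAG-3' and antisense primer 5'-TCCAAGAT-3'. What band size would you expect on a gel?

The forward primer matches the template at positions 3–11.
Reverse complement of the reverse primer: ATCTTGGA. This occurs on the top strand at positions 33–40.
The product runs from position 3 to position 40, so its length is 40 − 3 + 1 = 38 bp.

38 bp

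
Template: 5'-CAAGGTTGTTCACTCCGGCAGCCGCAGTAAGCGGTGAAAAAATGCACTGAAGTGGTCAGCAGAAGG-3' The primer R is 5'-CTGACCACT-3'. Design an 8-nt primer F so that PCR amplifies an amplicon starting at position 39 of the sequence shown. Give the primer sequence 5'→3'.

The reverse primer's reverse complement AGTGGTCAG matches the template at positions 51–59; the product starts at position 39.
The forward primer is identical to the top strand over positions 39–46: AAAATGCA.

5'-AAAATGCA-3'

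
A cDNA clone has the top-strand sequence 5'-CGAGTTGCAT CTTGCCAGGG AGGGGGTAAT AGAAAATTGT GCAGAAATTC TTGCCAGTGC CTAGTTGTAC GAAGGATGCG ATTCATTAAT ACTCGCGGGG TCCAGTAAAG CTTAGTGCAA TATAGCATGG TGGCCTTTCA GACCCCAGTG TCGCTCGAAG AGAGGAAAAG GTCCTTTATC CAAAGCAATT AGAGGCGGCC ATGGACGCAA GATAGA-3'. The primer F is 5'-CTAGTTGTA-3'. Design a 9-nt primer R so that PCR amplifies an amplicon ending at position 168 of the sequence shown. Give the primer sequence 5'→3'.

The forward primer binds at positions 61–69; the product's 3' end on the top strand is position 168.
The reverse primer anneals to the top strand over positions 160–168, i.e. to GAGAGGAAA.
Its sequence written 5'→3' is the reverse complement: TTTCCTCTC.

5'-TTTCCTCTC-3'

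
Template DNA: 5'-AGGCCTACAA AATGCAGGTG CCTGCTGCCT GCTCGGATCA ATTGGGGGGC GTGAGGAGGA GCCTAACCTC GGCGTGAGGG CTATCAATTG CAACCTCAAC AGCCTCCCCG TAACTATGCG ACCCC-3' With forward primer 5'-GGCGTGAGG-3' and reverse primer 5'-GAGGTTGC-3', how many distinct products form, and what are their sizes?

Two products: 50 bp, 27 bp

The forward primer GGCGTGAGG matches the top strand at positions 48–56, 71–79.
The reverse primer's reverse complement is GCAACCTC, matching at positions 90–97.
Each forward site pairs with the reverse site to give a product ending at position 97: sizes 50, 27 bp.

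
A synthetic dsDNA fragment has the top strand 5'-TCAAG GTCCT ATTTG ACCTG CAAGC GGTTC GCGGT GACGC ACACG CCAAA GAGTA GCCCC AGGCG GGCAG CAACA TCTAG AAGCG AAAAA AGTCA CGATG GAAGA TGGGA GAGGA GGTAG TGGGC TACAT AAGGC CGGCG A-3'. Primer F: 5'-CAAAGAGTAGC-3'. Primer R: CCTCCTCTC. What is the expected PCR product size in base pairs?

71 bp

The forward primer matches the template at positions 47–57.
Taking the reverse complement of CCTCCTCTC gives GAGAGGAGG, found at positions 109–117 on the template; the primer anneals here to the top strand with its 3' end pointing upstream.
Product length = (reverse-primer end) − (forward-primer start) + 1 = 117 − 47 + 1 = 71 bp.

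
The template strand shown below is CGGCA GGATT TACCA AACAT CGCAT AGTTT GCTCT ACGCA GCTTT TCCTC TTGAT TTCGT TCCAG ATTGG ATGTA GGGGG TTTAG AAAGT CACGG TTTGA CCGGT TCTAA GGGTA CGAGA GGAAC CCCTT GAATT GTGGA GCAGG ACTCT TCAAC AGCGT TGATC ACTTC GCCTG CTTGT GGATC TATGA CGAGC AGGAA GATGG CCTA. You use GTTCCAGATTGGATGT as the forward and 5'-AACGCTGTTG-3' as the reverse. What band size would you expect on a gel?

103 bp

Forward primer GTTCCAGATTGGATGT is found on the top strand at positions 59–74.
Taking the reverse complement of AACGCTGTTG gives CAACAGCGTT, found at positions 152–161 on the template; the primer anneals here to the top strand with its 3' end pointing upstream.
The product runs from position 59 to position 161, so its length is 161 − 59 + 1 = 103 bp.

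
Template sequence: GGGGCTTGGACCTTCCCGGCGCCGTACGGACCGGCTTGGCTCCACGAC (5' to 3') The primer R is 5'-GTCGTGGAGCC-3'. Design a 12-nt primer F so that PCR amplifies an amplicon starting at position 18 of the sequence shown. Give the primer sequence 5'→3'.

The reverse primer's reverse complement GGCTCCACGAC matches the template at positions 38–48; the product starts at position 18.
The forward primer is identical to the top strand over positions 18–29: GGCGCCGTACGG.

5'-GGCGCCGTACGG-3'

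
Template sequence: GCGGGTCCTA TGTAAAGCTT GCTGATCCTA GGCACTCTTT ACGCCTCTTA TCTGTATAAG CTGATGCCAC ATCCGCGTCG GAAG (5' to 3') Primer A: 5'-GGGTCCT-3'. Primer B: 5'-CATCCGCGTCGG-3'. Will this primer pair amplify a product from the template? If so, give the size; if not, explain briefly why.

No product — both primers anneal to the same strand and extend in the same direction.

Primer A (GGGTCCT) matches the top strand at positions 3–9 (3' end points downstream).
Primer B (CATCCGCGTCGG) also matches the top strand directly, at positions 70–81 — its reverse complement CCGACGCGGATG is not present.
Both primers anneal to the bottom strand with 3' ends pointing the same way, so neither can prime synthesis back toward the other.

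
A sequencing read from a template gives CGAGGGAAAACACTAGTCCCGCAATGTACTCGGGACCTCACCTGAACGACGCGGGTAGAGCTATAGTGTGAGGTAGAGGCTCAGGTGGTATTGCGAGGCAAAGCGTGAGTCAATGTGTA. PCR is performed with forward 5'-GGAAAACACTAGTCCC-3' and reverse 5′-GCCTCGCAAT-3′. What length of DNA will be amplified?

Forward primer GGAAAACACTAGTCCC is found on the top strand at positions 5–20.
Reverse complement of the reverse primer: ATTGCGAGGC. This occurs on the top strand at positions 90–99.
The product runs from position 5 to position 99, so its length is 99 − 5 + 1 = 95 bp.

95 bp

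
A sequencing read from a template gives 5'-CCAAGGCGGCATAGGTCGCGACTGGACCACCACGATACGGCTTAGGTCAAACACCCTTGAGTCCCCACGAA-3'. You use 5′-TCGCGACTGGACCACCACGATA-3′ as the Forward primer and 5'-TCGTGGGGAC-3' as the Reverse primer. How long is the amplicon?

55 bp

Scanning the template, TCGCGACTGGACCACCACGATA occurs at positions 16–37; this primer anneals to the bottom strand there with its 3' end pointing downstream.
Reverse complement of the reverse primer: GTCCCCACGA. This occurs on the top strand at positions 61–70.
Amplicon spans positions 16–70: 55 bp.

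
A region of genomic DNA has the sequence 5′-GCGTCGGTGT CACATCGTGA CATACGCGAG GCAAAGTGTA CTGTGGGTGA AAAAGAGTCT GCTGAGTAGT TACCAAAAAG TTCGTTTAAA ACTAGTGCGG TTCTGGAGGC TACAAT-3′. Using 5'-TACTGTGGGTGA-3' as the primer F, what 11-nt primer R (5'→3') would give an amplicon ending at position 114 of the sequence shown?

The forward primer binds at positions 39–50; the product's 3' end on the top strand is position 114.
The reverse primer anneals to the top strand over positions 104–114, i.e. to TGGAGGCTACA.
Its sequence written 5'→3' is the reverse complement: TGTAGCCTCCA.

5'-TGTAGCCTCCA-3'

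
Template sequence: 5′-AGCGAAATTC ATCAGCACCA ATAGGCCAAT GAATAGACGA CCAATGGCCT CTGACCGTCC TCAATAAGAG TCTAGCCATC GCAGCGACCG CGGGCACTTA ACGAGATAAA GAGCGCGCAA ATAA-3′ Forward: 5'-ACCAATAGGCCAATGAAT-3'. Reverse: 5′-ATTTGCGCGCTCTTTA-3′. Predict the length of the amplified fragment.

106 bp

Forward primer ACCAATAGGCCAATGAAT is found on the top strand at positions 17–34.
Reverse complement of the reverse primer: TAAAGAGCGCGCAAAT. This occurs on the top strand at positions 107–122.
Product length = (reverse-primer end) − (forward-primer start) + 1 = 122 − 17 + 1 = 106 bp.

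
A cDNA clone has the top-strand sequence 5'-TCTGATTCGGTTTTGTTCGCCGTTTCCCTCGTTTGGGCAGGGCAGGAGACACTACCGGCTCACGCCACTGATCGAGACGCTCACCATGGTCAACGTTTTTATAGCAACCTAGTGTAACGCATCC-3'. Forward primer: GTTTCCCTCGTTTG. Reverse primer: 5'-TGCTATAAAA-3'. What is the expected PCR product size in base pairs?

85 bp

The forward primer matches the template at positions 22–35.
Reverse complement of the reverse primer: TTTTATAGCA. This occurs on the top strand at positions 97–106.
The product runs from position 22 to position 106, so its length is 106 − 22 + 1 = 85 bp.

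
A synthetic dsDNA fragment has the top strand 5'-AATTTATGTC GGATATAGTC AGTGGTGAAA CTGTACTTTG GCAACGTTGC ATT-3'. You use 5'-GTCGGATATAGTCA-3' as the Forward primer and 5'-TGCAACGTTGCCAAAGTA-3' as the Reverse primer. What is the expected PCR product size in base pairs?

44 bp

Scanning the template, GTCGGATATAGTCA occurs at positions 8–21; this primer anneals to the bottom strand there with its 3' end pointing downstream.
The reverse primer's reverse complement is TACTTTGGCAACGTTGCA, which matches the template at positions 34–51.
The product runs from position 8 to position 51, so its length is 51 − 8 + 1 = 44 bp.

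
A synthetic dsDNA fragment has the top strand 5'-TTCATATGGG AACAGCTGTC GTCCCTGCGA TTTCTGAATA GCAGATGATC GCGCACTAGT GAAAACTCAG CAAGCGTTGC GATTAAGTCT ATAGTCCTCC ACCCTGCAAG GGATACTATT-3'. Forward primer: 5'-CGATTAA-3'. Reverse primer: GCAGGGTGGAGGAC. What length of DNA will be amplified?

28 bp

Forward primer CGATTAA is found on the top strand at positions 80–86.
Reverse complement of the reverse primer: GTCCTCCACCCTGC. This occurs on the top strand at positions 94–107.
The product runs from position 80 to position 107, so its length is 107 − 80 + 1 = 28 bp.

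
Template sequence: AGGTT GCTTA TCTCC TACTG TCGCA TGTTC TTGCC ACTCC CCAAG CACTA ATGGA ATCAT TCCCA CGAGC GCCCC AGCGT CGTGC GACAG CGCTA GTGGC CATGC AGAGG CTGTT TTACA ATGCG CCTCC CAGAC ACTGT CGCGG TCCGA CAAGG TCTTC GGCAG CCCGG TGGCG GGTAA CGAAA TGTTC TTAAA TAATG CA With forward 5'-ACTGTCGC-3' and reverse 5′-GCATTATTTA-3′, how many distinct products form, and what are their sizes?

Two products: 185 bp, 66 bp

The forward primer ACTGTCGC matches the top strand at positions 17–24, 136–143.
The reverse primer's reverse complement is TAAATAATGC, matching at positions 192–201.
Each forward site pairs with the reverse site to give a product ending at position 201: sizes 185, 66 bp.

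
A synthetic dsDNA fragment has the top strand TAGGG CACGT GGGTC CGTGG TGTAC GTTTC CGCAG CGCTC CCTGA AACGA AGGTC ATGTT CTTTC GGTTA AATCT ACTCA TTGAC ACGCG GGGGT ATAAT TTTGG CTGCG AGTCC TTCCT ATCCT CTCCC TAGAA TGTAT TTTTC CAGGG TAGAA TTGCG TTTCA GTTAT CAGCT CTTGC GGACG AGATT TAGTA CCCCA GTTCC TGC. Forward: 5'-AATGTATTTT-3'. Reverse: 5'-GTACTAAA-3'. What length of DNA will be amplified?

Scanning the template, AATGTATTTT occurs at positions 134–143; this primer anneals to the bottom strand there with its 3' end pointing downstream.
Reverse complement of the reverse primer: TTTAGTAC. This occurs on the top strand at positions 189–196.
The product runs from position 134 to position 196, so its length is 196 − 134 + 1 = 63 bp.

63 bp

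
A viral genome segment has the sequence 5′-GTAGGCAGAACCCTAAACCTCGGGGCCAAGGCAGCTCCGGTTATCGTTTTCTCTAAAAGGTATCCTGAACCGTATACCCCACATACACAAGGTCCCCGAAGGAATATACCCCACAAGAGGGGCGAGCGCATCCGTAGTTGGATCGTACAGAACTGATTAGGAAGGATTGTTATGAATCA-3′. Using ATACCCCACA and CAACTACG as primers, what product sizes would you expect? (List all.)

The forward primer ATACCCCACA matches the top strand at positions 74–83, 106–115.
The reverse primer's reverse complement is CGTAGTTG, matching at positions 133–140.
Each forward site pairs with the reverse site to give a product ending at position 140: sizes 67, 35 bp.

67 bp, 35 bp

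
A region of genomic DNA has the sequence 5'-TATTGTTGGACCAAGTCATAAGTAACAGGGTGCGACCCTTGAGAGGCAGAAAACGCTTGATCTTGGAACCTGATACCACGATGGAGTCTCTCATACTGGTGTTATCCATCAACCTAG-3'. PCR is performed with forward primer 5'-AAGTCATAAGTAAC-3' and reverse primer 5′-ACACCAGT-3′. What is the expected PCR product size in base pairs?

Forward primer AAGTCATAAGTAAC is found on the top strand at positions 13–26.
Reverse complement of the reverse primer: ACTGGTGT. This occurs on the top strand at positions 95–102.
Product length = (reverse-primer end) − (forward-primer start) + 1 = 102 − 13 + 1 = 90 bp.

90 bp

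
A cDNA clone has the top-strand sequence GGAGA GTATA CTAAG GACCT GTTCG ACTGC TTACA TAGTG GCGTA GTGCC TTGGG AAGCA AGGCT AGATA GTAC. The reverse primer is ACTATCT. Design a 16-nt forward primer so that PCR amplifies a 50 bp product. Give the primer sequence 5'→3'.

The reverse primer's reverse complement AGATAGT matches the template at positions 66–72, so the product ends at position 72.
A 50 bp product then starts at position 72 − 50 + 1 = 23.
The forward primer is identical to the top strand there: TCGACTGCTTACATAG.

5'-TCGACTGCTTACATAG-3'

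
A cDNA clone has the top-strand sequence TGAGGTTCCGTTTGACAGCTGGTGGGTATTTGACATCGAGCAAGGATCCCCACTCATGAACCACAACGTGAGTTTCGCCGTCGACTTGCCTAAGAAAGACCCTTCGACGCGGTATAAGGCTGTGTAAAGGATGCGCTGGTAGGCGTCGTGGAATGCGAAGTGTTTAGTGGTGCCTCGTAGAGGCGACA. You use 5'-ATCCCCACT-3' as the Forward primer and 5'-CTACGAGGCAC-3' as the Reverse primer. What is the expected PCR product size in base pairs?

135 bp

Forward primer ATCCCCACT is found on the top strand at positions 46–54.
Reverse complement of the reverse primer: GTGCCTCGTAG. This occurs on the top strand at positions 170–180.
Product length = (reverse-primer end) − (forward-primer start) + 1 = 180 − 46 + 1 = 135 bp.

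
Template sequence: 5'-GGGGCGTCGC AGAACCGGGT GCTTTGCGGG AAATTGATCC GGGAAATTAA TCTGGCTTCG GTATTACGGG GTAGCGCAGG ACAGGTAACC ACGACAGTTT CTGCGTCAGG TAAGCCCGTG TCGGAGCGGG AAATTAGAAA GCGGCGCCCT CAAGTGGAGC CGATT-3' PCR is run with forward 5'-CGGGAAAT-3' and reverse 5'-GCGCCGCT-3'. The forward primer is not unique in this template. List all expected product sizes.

The forward primer CGGGAAAT matches the top strand at positions 27–34, 40–47, 127–134.
The reverse primer's reverse complement is AGCGGCGC, matching at positions 140–147.
Each forward site pairs with the reverse site to give a product ending at position 147: sizes 121, 108, 21 bp.

121 bp, 108 bp, 21 bp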